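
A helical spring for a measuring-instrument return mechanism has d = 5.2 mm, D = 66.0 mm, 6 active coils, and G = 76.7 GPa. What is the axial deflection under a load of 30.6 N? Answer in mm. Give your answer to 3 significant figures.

k = Gd⁴/(8D³N_a) = (76.7×10³)(5.2⁴)/(8·66.0³·6) = 4.0638 N/mm
δ = F/k = 30.6 / 4.0638 = 7.5298 mm

7.53 mm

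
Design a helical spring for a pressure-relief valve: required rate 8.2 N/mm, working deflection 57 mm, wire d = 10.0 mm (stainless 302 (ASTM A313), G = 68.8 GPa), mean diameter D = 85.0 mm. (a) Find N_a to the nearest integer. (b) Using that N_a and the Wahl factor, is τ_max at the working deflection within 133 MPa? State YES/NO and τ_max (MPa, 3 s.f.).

(a) 17 coils; (b) YES, τ_max = 119 MPa

N_a = Gd⁴/(8D³k) = (68.8×10³)(10.0⁴)/(8·85.0³·8.2) = 17.08 → N_a = 17
Actual rate k = Gd⁴/(8D³·17) = 8.2374 N/mm
Working load F = kδ = 8.2374·57 = 469.53 N
C = 85.0/10.0 = 8.5000; K_W = (4C−1)/(4C−4)+0.615/C = 1.1724
τ_max = K_W·8FD/(πd³) = 1.1724·101.63 = 119.15 MPa
τ_max ≤ 133 MPa → acceptable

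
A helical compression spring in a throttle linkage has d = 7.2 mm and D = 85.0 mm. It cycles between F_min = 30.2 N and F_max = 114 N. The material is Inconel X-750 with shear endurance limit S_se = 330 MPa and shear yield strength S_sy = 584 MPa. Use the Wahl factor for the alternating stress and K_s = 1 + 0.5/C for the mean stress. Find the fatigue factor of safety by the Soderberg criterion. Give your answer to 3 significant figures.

C = D/d = 85.0/7.2 = 11.8056; K_W = (4C−1)/(4C−4)+0.615/C = 1.1215; K_s = 1+0.5/C = 1.0424
F_a = (F_max−F_min)/2 = 41.9 N; F_m = (F_max+F_min)/2 = 72.1 N
τ_a = K_W·8F_aD/(πd³) = 1.1215 × 24.298 = 27.251 MPa
τ_m = K_s·8F_mD/(πd³) = 1.0424 × 41.812 = 43.582 MPa
Soderberg: 1/n_f = τ_a/S_se + τ_m/S_sy = 27.251/330 + 43.582/584 = 0.08258 + 0.07463 = 0.15721
n_f = 1/0.15721 = 6.361

6.36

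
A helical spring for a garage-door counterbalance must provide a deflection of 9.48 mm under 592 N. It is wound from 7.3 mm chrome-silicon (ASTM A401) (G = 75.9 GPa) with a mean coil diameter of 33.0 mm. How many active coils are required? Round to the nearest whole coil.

Required rate k = F/δ = 592/9.48 = 62.447 N/mm
N_a = Gd⁴/(8D³k) = (75.9×10³ × 7.3⁴)/(8 × 33.0³ × 62.447)
    = 2.15543e+08 / 1.79533e+07 = 12.01 → 12 coils

12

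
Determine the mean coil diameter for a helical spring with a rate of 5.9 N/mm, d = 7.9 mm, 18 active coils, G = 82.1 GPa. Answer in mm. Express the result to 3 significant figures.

72.2 mm

D = (Gd⁴/(8N_a·k))^(1/3) = (82.1×10³·7.9⁴/(8·18·5.9))^(1/3)
  = (376389)^(1/3) = 72.2014 mm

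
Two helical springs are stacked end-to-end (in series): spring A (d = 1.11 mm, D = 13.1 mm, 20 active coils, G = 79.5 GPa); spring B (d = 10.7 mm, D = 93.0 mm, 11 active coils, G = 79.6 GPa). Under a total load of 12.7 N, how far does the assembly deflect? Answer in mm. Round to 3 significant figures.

k_A = Gd⁴/(8D³N_a) = (79.5×10³)(1.11⁴)/(8·13.1³·20) = 0.33553 N/mm
k_B = Gd⁴/(8D³N_a) = (79.6×10³)(10.7⁴)/(8·93.0³·11) = 14.741 N/mm
Series: 1/k_eq = 1/0.33553 + 1/14.741 = 3.0482; k_eq = 0.32806 N/mm
δ = F/k_eq = 12.7/0.32806 = 38.713 mm

38.7 mm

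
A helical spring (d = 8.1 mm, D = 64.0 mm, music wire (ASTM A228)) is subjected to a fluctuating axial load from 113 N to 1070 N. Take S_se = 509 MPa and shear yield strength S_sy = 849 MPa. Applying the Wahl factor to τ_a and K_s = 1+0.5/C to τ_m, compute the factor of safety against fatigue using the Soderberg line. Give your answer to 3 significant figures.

1.76

C = D/d = 64.0/8.1 = 7.9012; K_W = (4C−1)/(4C−4)+0.615/C = 1.1865; K_s = 1+0.5/C = 1.0633
F_a = (F_max−F_min)/2 = 478.5 N; F_m = (F_max+F_min)/2 = 591.5 N
τ_a = K_W·8F_aD/(πd³) = 1.1865 × 146.74 = 174.11 MPa
τ_m = K_s·8F_mD/(πd³) = 1.0633 × 181.39 = 192.87 MPa
Soderberg: 1/n_f = τ_a/S_se + τ_m/S_sy = 174.11/509 + 192.87/849 = 0.34206 + 0.22717 = 0.56923
n_f = 1/0.56923 = 1.757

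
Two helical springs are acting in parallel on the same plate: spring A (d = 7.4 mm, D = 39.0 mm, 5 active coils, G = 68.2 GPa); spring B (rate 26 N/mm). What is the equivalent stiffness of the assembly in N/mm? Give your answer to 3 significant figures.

112 N/mm

k_A = Gd⁴/(8D³N_a) = (68.2×10³)(7.4⁴)/(8·39.0³·5) = 86.19 N/mm
Parallel: k_eq = 86.19 + 26 = 112.19 N/mm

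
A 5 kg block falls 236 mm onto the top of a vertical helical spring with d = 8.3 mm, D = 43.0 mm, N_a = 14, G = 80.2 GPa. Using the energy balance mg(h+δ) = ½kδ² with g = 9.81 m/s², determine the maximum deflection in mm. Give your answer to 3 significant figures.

24.4 mm

k = Gd⁴/(8D³N_a) = (80.2×10³)(8.3⁴)/(8·43.0³·14) = 42.743 N/mm
W = mg = 5 × 9.81 = 49.05 N
½kδ² − Wδ − Wh = 0 → δ = (W + √(W² + 2kWh))/k
δ = (49.05 + √(2405.9 + 989565))/42.743 = (49.05 + 995.98)/42.743 = 24.449 mm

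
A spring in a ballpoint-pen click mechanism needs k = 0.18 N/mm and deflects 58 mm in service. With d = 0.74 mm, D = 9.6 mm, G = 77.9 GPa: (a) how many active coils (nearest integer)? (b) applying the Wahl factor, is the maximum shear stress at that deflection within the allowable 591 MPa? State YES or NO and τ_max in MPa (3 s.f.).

N_a = Gd⁴/(8D³k) = (77.9×10³)(0.74⁴)/(8·9.6³·0.18) = 18.34 → N_a = 18
Actual rate k = Gd⁴/(8D³·18) = 0.18335 N/mm
Working load F = kδ = 0.18335·58 = 10.634 N
C = 9.6/0.74 = 12.9730; K_W = (4C−1)/(4C−4)+0.615/C = 1.1100
τ_max = K_W·8FD/(πd³) = 1.1100·641.55 = 712.15 MPa
τ_max > 591 MPa → exceeds allowable

(a) 18 coils; (b) NO, τ_max = 712 MPa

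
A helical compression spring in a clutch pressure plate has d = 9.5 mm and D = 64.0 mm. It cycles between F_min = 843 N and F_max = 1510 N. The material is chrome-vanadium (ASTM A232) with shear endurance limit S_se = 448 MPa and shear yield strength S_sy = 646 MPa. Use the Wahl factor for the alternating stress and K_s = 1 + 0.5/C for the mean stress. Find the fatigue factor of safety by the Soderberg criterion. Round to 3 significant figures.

1.84

C = D/d = 64.0/9.5 = 6.7368; K_W = (4C−1)/(4C−4)+0.615/C = 1.2220; K_s = 1+0.5/C = 1.0742
F_a = (F_max−F_min)/2 = 333.5 N; F_m = (F_max+F_min)/2 = 1176.5 N
τ_a = K_W·8F_aD/(πd³) = 1.2220 × 63.394 = 77.468 MPa
τ_m = K_s·8F_mD/(πd³) = 1.0742 × 223.64 = 240.23 MPa
Soderberg: 1/n_f = τ_a/S_se + τ_m/S_sy = 77.468/448 + 240.23/646 = 0.17292 + 0.37188 = 0.5448
n_f = 1/0.5448 = 1.836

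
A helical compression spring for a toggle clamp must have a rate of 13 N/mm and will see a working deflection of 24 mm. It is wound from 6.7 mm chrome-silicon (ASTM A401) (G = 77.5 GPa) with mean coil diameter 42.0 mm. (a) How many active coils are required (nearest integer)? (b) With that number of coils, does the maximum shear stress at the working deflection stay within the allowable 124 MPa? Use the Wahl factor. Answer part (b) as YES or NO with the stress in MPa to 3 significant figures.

(a) 20 coils; (b) NO, τ_max = 139 MPa

N_a = Gd⁴/(8D³k) = (77.5×10³)(6.7⁴)/(8·42.0³·13) = 20.27 → N_a = 20
Actual rate k = Gd⁴/(8D³·20) = 13.174 N/mm
Working load F = kδ = 13.174·24 = 316.19 N
C = 42.0/6.7 = 6.2687; K_W = (4C−1)/(4C−4)+0.615/C = 1.2405
τ_max = K_W·8FD/(πd³) = 1.2405·112.44 = 139.47 MPa
τ_max > 124 MPa → exceeds allowable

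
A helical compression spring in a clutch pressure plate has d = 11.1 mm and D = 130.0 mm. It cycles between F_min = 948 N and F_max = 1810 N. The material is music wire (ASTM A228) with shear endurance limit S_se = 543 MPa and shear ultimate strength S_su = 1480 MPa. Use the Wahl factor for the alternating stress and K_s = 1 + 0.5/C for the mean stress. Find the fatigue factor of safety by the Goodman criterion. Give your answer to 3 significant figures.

C = D/d = 130.0/11.1 = 11.7117; K_W = (4C−1)/(4C−4)+0.615/C = 1.1225; K_s = 1+0.5/C = 1.0427
F_a = (F_max−F_min)/2 = 431 N; F_m = (F_max+F_min)/2 = 1379 N
τ_a = K_W·8F_aD/(πd³) = 1.1225 × 104.33 = 117.11 MPa
τ_m = K_s·8F_mD/(πd³) = 1.0427 × 333.79 = 348.04 MPa
Goodman: 1/n_f = τ_a/S_se + τ_m/S_su = 117.11/543 + 348.04/1480 = 0.21567 + 0.23517 = 0.45084
n_f = 1/0.45084 = 2.218

2.22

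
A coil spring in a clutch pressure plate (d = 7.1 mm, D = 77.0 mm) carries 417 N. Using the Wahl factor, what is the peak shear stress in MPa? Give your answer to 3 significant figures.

259 MPa

Spring index C = D/d = 77.0/7.1 = 10.8451
K_W = (4C−1)/(4C−4) + 0.615/C = 42.380/39.380 + 0.0567 = 1.1329
τ₀ = 8FD/(πd³) = 8·417·77.0/(π·7.1³) = 256872/1124.4 = 228.45 MPa
τ_max = K·τ₀ = 1.1329 × 228.45 = 258.81 MPa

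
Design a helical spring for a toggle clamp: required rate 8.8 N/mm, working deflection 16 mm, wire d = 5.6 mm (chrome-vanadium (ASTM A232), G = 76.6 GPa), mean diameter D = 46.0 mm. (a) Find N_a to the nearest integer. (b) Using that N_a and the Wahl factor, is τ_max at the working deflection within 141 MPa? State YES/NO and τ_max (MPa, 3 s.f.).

N_a = Gd⁴/(8D³k) = (76.6×10³)(5.6⁴)/(8·46.0³·8.8) = 10.99 → N_a = 11
Actual rate k = Gd⁴/(8D³·11) = 8.7948 N/mm
Working load F = kδ = 8.7948·16 = 140.72 N
C = 46.0/5.6 = 8.2143; K_W = (4C−1)/(4C−4)+0.615/C = 1.1788
τ_max = K_W·8FD/(πd³) = 1.1788·93.86 = 110.64 MPa
τ_max ≤ 141 MPa → acceptable

(a) 11 coils; (b) YES, τ_max = 111 MPa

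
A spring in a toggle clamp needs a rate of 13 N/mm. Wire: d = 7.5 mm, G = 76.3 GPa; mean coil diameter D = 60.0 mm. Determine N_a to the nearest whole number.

11

N_a = Gd⁴/(8D³k) = (76.3×10³ × 7.5⁴)/(8 × 60.0³ × 13)
    = 2.41418e+08 / 2.2464e+07 = 10.75 → 11 coils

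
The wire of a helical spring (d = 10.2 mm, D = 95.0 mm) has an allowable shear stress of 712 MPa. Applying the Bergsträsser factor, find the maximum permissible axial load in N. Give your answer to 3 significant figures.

C = D/d = 95.0/10.2 = 9.3137
K_B = (4C+2)/(4C−3) = 39.255/34.255 = 1.1460
τ_max = K·8FD/(πd³) → F_max = τ_allow·πd³/(8DK)
F_max = 712·π·10.2³/(8·95.0·1.1460) = 2.3737e+06/870.93 = 2725.5 N

2730 N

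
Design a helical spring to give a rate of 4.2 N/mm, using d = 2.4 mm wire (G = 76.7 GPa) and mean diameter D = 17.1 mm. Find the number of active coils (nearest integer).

N_a = Gd⁴/(8D³k) = (76.7×10³ × 2.4⁴)/(8 × 17.1³ × 4.2)
    = 2.54472e+06 / 168007 = 15.15 → 15 coils

15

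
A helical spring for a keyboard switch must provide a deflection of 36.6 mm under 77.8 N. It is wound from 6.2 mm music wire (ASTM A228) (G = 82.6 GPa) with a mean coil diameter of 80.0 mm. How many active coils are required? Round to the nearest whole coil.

Required rate k = F/δ = 77.8/36.6 = 2.1257 N/mm
N_a = Gd⁴/(8D³k) = (82.6×10³ × 6.2⁴)/(8 × 80.0³ × 2.1257)
    = 1.22053e+08 / 8.7068e+06 = 14.02 → 14 coils

14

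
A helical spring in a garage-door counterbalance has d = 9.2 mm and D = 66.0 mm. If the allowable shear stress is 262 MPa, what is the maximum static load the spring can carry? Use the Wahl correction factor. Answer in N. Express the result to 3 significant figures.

1010 N

C = D/d = 66.0/9.2 = 7.1739
K_W = (4C−1)/(4C−4) + 0.615/C = 27.696/24.696 + 0.0857 = 1.2072
τ_max = K·8FD/(πd³) → F_max = τ_allow·πd³/(8DK)
F_max = 262·π·9.2³/(8·66.0·1.2072) = 6.4094e+05/637.4 = 1005.5 N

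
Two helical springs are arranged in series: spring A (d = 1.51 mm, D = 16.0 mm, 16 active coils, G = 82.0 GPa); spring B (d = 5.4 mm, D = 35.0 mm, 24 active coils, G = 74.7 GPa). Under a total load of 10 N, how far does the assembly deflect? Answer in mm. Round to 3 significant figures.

k_A = Gd⁴/(8D³N_a) = (82.0×10³)(1.51⁴)/(8·16.0³·16) = 0.81311 N/mm
k_B = Gd⁴/(8D³N_a) = (74.7×10³)(5.4⁴)/(8·35.0³·24) = 7.716 N/mm
Series: 1/k_eq = 1/0.81311 + 1/7.716 = 1.3594; k_eq = 0.7356 N/mm
δ = F/k_eq = 10/0.7356 = 13.594 mm

13.6 mm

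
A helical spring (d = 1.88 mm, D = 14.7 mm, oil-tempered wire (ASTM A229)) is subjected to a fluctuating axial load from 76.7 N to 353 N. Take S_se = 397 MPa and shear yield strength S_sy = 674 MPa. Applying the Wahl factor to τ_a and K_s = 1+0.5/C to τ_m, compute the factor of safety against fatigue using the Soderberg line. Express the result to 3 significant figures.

C = D/d = 14.7/1.88 = 7.8191; K_W = (4C−1)/(4C−4)+0.615/C = 1.1886; K_s = 1+0.5/C = 1.0639
F_a = (F_max−F_min)/2 = 138.15 N; F_m = (F_max+F_min)/2 = 214.85 N
τ_a = K_W·8F_aD/(πd³) = 1.1886 × 778.28 = 925.09 MPa
τ_m = K_s·8F_mD/(πd³) = 1.0639 × 1210.4 = 1287.8 MPa
Soderberg: 1/n_f = τ_a/S_se + τ_m/S_sy = 925.09/397 + 1287.8/674 = 2.33020 + 1.91064 = 4.2408
n_f = 1/4.2408 = 0.2358

0.236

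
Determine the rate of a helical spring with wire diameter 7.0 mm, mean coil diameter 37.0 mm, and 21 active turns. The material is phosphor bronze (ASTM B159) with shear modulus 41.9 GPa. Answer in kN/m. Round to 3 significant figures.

k = Gd⁴/(8D³N_a) = (41.9×10³ × 7.0⁴) / (8 × 37.0³ × 21)
  = 1.00602e+08 / 8.5097e+06 = 11.822 N/mm

11.8 kN/m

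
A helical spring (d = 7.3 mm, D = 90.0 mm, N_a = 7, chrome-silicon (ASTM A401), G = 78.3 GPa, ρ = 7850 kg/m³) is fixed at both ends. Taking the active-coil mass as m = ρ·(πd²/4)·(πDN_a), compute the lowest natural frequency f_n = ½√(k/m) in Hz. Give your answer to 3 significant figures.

k = Gd⁴/(8D³N_a) = (78.3×10³)(7.3⁴)/(8·90.0³·7) = 5.4468 N/mm = 5446.8 N/m
Wire length L = πDN_a = π·90.0·7 = 1979.2 mm
m = ρ·(πd²/4)·L = 7850 × 41.854×10⁻⁶ m² × 1.9792 m = 0.65027 kg
f_n = ½√(k/m) = 0.5·√(5446.8/0.65027) = 0.5·√(8376.1) = 45.761 Hz

45.8 Hz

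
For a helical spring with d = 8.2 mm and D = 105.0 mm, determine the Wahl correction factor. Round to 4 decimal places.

1.1116

C = D/d = 105.0/8.2 = 12.8049
K_W = (4C−1)/(4C−4) + 0.615/C = 50.220/47.220 + 0.0480 = 1.1116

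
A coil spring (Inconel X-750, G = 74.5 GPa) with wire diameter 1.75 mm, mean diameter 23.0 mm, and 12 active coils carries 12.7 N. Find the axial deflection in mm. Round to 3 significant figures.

21.2 mm

k = Gd⁴/(8D³N_a) = (74.5×10³)(1.75⁴)/(8·23.0³·12) = 0.59821 N/mm
δ = F/k = 12.7 / 0.59821 = 21.23 mm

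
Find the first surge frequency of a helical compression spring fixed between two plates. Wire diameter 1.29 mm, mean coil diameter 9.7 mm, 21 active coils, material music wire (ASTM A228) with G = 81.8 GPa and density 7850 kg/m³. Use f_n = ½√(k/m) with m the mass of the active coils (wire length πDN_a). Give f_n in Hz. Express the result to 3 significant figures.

237 Hz

k = Gd⁴/(8D³N_a) = (81.8×10³)(1.29⁴)/(8·9.7³·21) = 1.4774 N/mm = 1477.4 N/m
Wire length L = πDN_a = π·9.7·21 = 639.94 mm
m = ρ·(πd²/4)·L = 7850 × 1.307×10⁻⁶ m² × 0.63994 m = 0.0065657 kg
f_n = ½√(k/m) = 0.5·√(1477.4/0.0065657) = 0.5·√(2.2501e+05) = 237.18 Hz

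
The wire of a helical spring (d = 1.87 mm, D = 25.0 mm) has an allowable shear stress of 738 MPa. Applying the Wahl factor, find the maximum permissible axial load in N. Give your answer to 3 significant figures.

68.5 N

C = D/d = 25.0/1.87 = 13.3690
K_W = (4C−1)/(4C−4) + 0.615/C = 52.476/49.476 + 0.0460 = 1.1066
τ_max = K·8FD/(πd³) → F_max = τ_allow·πd³/(8DK)
F_max = 738·π·1.87³/(8·25.0·1.1066) = 15161/221.33 = 68.501 N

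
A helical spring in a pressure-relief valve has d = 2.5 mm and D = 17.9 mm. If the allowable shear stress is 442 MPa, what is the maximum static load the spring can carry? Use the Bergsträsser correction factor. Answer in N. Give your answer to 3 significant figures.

127 N

C = D/d = 17.9/2.5 = 7.1600
K_B = (4C+2)/(4C−3) = 30.640/25.640 = 1.1950
τ_max = K·8FD/(πd³) → F_max = τ_allow·πd³/(8DK)
F_max = 442·π·2.5³/(8·17.9·1.1950) = 21697/171.13 = 126.79 N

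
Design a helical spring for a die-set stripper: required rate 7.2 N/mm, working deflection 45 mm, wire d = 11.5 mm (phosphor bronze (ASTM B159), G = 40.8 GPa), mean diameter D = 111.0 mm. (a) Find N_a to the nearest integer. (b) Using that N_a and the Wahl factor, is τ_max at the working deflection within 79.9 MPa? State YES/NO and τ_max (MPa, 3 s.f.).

(a) 9 coils; (b) YES, τ_max = 69.7 MPa

N_a = Gd⁴/(8D³k) = (40.8×10³)(11.5⁴)/(8·111.0³·7.2) = 9.059 → N_a = 9
Actual rate k = Gd⁴/(8D³·9) = 7.2469 N/mm
Working load F = kδ = 7.2469·45 = 326.11 N
C = 111.0/11.5 = 9.6522; K_W = (4C−1)/(4C−4)+0.615/C = 1.1504
τ_max = K_W·8FD/(πd³) = 1.1504·60.608 = 69.724 MPa
τ_max ≤ 79.9 MPa → acceptable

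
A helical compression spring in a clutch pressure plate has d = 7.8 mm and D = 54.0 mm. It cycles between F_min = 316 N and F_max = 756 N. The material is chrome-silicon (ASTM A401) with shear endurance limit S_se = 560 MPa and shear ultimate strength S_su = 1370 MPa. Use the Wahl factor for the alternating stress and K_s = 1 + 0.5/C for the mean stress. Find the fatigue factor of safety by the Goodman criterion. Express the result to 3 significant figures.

3.85

C = D/d = 54.0/7.8 = 6.9231; K_W = (4C−1)/(4C−4)+0.615/C = 1.2155; K_s = 1+0.5/C = 1.0722
F_a = (F_max−F_min)/2 = 220 N; F_m = (F_max+F_min)/2 = 536 N
τ_a = K_W·8F_aD/(πd³) = 1.2155 × 63.749 = 77.484 MPa
τ_m = K_s·8F_mD/(πd³) = 1.0722 × 155.32 = 166.53 MPa
Goodman: 1/n_f = τ_a/S_se + τ_m/S_su = 77.484/560 + 166.53/1370 = 0.13836 + 0.12156 = 0.25992
n_f = 1/0.25992 = 3.847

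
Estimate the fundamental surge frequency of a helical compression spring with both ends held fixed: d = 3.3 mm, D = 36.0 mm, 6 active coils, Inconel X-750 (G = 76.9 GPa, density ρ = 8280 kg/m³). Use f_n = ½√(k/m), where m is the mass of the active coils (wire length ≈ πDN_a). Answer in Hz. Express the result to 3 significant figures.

k = Gd⁴/(8D³N_a) = (76.9×10³)(3.3⁴)/(8·36.0³·6) = 4.0722 N/mm = 4072.2 N/m
Wire length L = πDN_a = π·36.0·6 = 678.58 mm
m = ρ·(πd²/4)·L = 8280 × 8.553×10⁻⁶ m² × 0.67858 m = 0.048056 kg
f_n = ½√(k/m) = 0.5·√(4072.2/0.048056) = 0.5·√(84739) = 145.55 Hz

146 Hz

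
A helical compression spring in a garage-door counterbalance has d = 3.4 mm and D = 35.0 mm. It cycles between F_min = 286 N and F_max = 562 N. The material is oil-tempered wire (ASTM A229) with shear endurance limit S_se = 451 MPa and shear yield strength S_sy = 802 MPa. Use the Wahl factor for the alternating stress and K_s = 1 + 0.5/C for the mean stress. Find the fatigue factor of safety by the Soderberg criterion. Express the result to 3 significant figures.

C = D/d = 35.0/3.4 = 10.2941; K_W = (4C−1)/(4C−4)+0.615/C = 1.1404; K_s = 1+0.5/C = 1.0486
F_a = (F_max−F_min)/2 = 138 N; F_m = (F_max+F_min)/2 = 424 N
τ_a = K_W·8F_aD/(πd³) = 1.1404 × 312.93 = 356.88 MPa
τ_m = K_s·8F_mD/(πd³) = 1.0486 × 961.47 = 1008.2 MPa
Soderberg: 1/n_f = τ_a/S_se + τ_m/S_sy = 356.88/451 + 1008.2/802 = 0.79131 + 1.25707 = 2.0484
n_f = 1/2.0484 = 0.4882

0.488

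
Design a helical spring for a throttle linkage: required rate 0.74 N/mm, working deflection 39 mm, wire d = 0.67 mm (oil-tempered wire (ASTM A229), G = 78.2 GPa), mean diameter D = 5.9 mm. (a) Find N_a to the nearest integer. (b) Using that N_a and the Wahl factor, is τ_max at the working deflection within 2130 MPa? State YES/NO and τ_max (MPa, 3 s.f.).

N_a = Gd⁴/(8D³k) = (78.2×10³)(0.67⁴)/(8·5.9³·0.74) = 12.96 → N_a = 13
Actual rate k = Gd⁴/(8D³·13) = 0.73776 N/mm
Working load F = kδ = 0.73776·39 = 28.773 N
C = 5.9/0.67 = 8.8060; K_W = (4C−1)/(4C−4)+0.615/C = 1.1659
τ_max = K_W·8FD/(πd³) = 1.1659·1437.3 = 1675.8 MPa
τ_max ≤ 2130 MPa → acceptable

(a) 13 coils; (b) YES, τ_max = 1680 MPa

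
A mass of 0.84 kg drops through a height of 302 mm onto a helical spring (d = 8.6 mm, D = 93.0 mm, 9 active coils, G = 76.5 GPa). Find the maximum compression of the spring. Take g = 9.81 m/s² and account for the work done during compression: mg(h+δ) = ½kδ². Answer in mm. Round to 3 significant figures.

k = Gd⁴/(8D³N_a) = (76.5×10³)(8.6⁴)/(8·93.0³·9) = 7.2256 N/mm
W = mg = 0.84 × 9.81 = 8.2404 N
½kδ² − Wδ − Wh = 0 → δ = (W + √(W² + 2kWh))/k
δ = (8.2404 + √(67.904 + 35963.3))/7.2256 = (8.2404 + 189.82)/7.2256 = 27.411 mm

27.4 mm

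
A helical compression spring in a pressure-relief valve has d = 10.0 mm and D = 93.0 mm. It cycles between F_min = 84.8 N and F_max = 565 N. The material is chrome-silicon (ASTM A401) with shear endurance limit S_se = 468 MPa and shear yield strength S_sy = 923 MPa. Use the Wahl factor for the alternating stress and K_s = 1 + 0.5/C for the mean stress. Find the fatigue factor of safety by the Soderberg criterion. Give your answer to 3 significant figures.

4.38

C = D/d = 93.0/10.0 = 9.3000; K_W = (4C−1)/(4C−4)+0.615/C = 1.1565; K_s = 1+0.5/C = 1.0538
F_a = (F_max−F_min)/2 = 240.1 N; F_m = (F_max+F_min)/2 = 324.9 N
τ_a = K_W·8F_aD/(πd³) = 1.1565 × 56.861 = 65.759 MPa
τ_m = K_s·8F_mD/(πd³) = 1.0538 × 76.944 = 81.08 MPa
Soderberg: 1/n_f = τ_a/S_se + τ_m/S_sy = 65.759/468 + 81.08/923 = 0.14051 + 0.08784 = 0.22836
n_f = 1/0.22836 = 4.379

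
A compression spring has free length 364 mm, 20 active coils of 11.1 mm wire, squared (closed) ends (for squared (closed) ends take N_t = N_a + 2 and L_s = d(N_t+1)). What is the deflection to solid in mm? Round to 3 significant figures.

N_t = 22; L_s = 11.1·23 = 255.3 mm
δ_solid = L₀ − L_s = 364 − 255.3 = 108.7 mm

109 mm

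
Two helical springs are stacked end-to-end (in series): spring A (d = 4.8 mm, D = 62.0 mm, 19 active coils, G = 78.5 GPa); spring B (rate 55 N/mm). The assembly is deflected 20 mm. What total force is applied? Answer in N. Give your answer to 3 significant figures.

22.5 N

k_A = Gd⁴/(8D³N_a) = (78.5×10³)(4.8⁴)/(8·62.0³·19) = 1.1503 N/mm
Series: 1/k_eq = 1/1.1503 + 1/55 = 0.88751; k_eq = 1.1267 N/mm
F = k_eq·δ = 1.1267·20 = 22.535 N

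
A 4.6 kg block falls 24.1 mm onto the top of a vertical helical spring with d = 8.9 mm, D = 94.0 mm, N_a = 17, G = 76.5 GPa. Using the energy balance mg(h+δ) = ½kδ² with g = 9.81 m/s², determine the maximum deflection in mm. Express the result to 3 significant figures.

k = Gd⁴/(8D³N_a) = (76.5×10³)(8.9⁴)/(8·94.0³·17) = 4.2491 N/mm
W = mg = 4.6 × 9.81 = 45.126 N
½kδ² − Wδ − Wh = 0 → δ = (W + √(W² + 2kWh))/k
δ = (45.126 + √(2036.4 + 9242.15))/4.2491 = (45.126 + 106.2)/4.2491 = 35.614 mm

35.6 mm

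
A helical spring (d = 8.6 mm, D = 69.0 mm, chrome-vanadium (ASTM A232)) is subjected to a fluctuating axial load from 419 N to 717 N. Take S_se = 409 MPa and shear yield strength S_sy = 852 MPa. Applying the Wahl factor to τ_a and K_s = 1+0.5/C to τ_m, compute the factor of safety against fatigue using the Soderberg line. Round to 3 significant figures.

3.18

C = D/d = 69.0/8.6 = 8.0233; K_W = (4C−1)/(4C−4)+0.615/C = 1.1834; K_s = 1+0.5/C = 1.0623
F_a = (F_max−F_min)/2 = 149 N; F_m = (F_max+F_min)/2 = 568 N
τ_a = K_W·8F_aD/(πd³) = 1.1834 × 41.16 = 48.711 MPa
τ_m = K_s·8F_mD/(πd³) = 1.0623 × 156.91 = 166.69 MPa
Soderberg: 1/n_f = τ_a/S_se + τ_m/S_sy = 48.711/409 + 166.69/852 = 0.11910 + 0.19564 = 0.31474
n_f = 1/0.31474 = 3.177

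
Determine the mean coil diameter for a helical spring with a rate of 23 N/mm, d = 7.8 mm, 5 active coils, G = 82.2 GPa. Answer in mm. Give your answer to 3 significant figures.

69.2 mm

D = (Gd⁴/(8N_a·k))^(1/3) = (82.2×10³·7.8⁴/(8·5·23))^(1/3)
  = (330721)^(1/3) = 69.1546 mm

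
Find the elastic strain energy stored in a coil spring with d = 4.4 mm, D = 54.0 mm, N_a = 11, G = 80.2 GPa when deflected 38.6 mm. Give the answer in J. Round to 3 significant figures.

1.62 J

k = Gd⁴/(8D³N_a) = (80.2×10³)(4.4⁴)/(8·54.0³·11) = 2.1693 N/mm
U = ½kδ² = 0.5 × 2.1693 × 38.6² = 1616.1 N·mm = 1.6161 J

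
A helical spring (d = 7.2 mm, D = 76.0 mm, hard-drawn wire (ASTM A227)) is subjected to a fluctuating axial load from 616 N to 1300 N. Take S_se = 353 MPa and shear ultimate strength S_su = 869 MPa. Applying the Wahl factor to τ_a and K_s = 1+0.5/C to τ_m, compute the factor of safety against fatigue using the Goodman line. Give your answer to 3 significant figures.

0.855

C = D/d = 76.0/7.2 = 10.5556; K_W = (4C−1)/(4C−4)+0.615/C = 1.1368; K_s = 1+0.5/C = 1.0474
F_a = (F_max−F_min)/2 = 342 N; F_m = (F_max+F_min)/2 = 958 N
τ_a = K_W·8F_aD/(πd³) = 1.1368 × 177.33 = 201.58 MPa
τ_m = K_s·8F_mD/(πd³) = 1.0474 × 496.73 = 520.26 MPa
Goodman: 1/n_f = τ_a/S_se + τ_m/S_su = 201.58/353 + 520.26/869 = 0.57105 + 0.59869 = 1.1697
n_f = 1/1.1697 = 0.8549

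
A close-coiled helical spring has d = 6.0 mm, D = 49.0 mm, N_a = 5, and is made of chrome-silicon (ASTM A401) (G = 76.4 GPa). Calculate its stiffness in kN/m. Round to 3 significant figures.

21.0 kN/m

k = Gd⁴/(8D³N_a) = (76.4×10³ × 6.0⁴) / (8 × 49.0³ × 5)
  = 9.90144e+07 / 4.70596e+06 = 21.04 N/mm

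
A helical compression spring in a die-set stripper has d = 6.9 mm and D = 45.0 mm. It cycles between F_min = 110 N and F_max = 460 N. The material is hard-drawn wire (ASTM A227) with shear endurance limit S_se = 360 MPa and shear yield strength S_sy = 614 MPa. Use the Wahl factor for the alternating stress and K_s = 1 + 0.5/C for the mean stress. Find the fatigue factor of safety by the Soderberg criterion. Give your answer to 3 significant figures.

2.61

C = D/d = 45.0/6.9 = 6.5217; K_W = (4C−1)/(4C−4)+0.615/C = 1.2301; K_s = 1+0.5/C = 1.0767
F_a = (F_max−F_min)/2 = 175 N; F_m = (F_max+F_min)/2 = 285 N
τ_a = K_W·8F_aD/(πd³) = 1.2301 × 61.044 = 75.092 MPa
τ_m = K_s·8F_mD/(πd³) = 1.0767 × 99.415 = 107.04 MPa
Soderberg: 1/n_f = τ_a/S_se + τ_m/S_sy = 75.092/360 + 107.04/614 = 0.20859 + 0.17433 = 0.38292
n_f = 1/0.38292 = 2.612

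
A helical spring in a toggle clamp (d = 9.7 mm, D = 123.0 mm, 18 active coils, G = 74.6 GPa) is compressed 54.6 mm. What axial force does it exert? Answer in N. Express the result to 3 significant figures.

k = Gd⁴/(8D³N_a) = (74.6×10³)(9.7⁴)/(8·123.0³·18) = 2.4646 N/mm
F = k·δ = 2.4646 × 54.6 = 134.57 N

135 N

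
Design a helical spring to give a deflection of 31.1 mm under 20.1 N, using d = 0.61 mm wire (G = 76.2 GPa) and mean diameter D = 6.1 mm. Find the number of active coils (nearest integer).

9

Required rate k = F/δ = 20.1/31.1 = 0.6463 N/mm
N_a = Gd⁴/(8D³k) = (76.2×10³ × 0.61⁴)/(8 × 6.1³ × 0.6463)
    = 10550.5 / 1173.59 = 8.99 → 9 coils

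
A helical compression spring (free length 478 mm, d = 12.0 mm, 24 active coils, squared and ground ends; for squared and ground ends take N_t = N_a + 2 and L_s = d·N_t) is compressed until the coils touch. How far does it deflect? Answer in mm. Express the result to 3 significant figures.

N_t = 26; L_s = 12.0·26 = 312 mm
δ_solid = L₀ − L_s = 478 − 312 = 166 mm

166 mm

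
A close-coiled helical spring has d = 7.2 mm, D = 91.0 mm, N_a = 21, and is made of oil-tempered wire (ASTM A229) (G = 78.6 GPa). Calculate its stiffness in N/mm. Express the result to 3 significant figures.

1.67 N/mm

k = Gd⁴/(8D³N_a) = (78.6×10³ × 7.2⁴) / (8 × 91.0³ × 21)
  = 2.11229e+08 / 1.266e+08 = 1.6685 N/mm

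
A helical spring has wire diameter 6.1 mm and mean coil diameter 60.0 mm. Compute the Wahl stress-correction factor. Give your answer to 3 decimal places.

C = D/d = 60.0/6.1 = 9.8361
K_W = (4C−1)/(4C−4) + 0.615/C = 38.344/35.344 + 0.0625 = 1.1474

1.147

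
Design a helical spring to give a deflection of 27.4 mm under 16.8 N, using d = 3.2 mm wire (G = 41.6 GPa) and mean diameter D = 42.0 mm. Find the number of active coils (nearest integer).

12

Required rate k = F/δ = 16.8/27.4 = 0.61314 N/mm
N_a = Gd⁴/(8D³k) = (41.6×10³ × 3.2⁴)/(8 × 42.0³ × 0.61314)
    = 4.36208e+06 / 363410 = 12 → 12 coils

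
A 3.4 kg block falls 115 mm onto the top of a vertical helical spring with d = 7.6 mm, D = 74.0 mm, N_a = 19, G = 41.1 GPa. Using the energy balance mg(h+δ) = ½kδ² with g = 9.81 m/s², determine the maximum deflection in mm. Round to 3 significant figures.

k = Gd⁴/(8D³N_a) = (41.1×10³)(7.6⁴)/(8·74.0³·19) = 2.2262 N/mm
W = mg = 3.4 × 9.81 = 33.354 N
½kδ² − Wδ − Wh = 0 → δ = (W + √(W² + 2kWh))/k
δ = (33.354 + √(1112.5 + 17077.9))/2.2262 = (33.354 + 134.87)/2.2262 = 75.567 mm

75.6 mm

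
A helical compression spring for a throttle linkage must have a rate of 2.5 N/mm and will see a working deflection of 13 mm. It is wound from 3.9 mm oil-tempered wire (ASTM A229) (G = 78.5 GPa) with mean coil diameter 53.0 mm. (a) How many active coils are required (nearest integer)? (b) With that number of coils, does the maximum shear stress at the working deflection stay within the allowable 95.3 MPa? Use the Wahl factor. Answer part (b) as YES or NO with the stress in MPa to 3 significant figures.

(a) 6 coils; (b) YES, τ_max = 83.0 MPa

N_a = Gd⁴/(8D³k) = (78.5×10³)(3.9⁴)/(8·53.0³·2.5) = 6.099 → N_a = 6
Actual rate k = Gd⁴/(8D³·6) = 2.5413 N/mm
Working load F = kδ = 2.5413·13 = 33.037 N
C = 53.0/3.9 = 13.5897; K_W = (4C−1)/(4C−4)+0.615/C = 1.1048
τ_max = K_W·8FD/(πd³) = 1.1048·75.167 = 83.046 MPa
τ_max ≤ 95.3 MPa → acceptable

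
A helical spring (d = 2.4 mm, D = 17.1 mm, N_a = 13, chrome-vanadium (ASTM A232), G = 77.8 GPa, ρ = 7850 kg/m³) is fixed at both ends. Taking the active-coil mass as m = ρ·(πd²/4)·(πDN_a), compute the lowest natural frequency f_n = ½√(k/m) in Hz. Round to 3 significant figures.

224 Hz

k = Gd⁴/(8D³N_a) = (77.8×10³)(2.4⁴)/(8·17.1³·13) = 4.9637 N/mm = 4963.7 N/m
Wire length L = πDN_a = π·17.1·13 = 698.38 mm
m = ρ·(πd²/4)·L = 7850 × 4.5239×10⁻⁶ m² × 0.69838 m = 0.024801 kg
f_n = ½√(k/m) = 0.5·√(4963.7/0.024801) = 0.5·√(2.0014e+05) = 223.68 Hz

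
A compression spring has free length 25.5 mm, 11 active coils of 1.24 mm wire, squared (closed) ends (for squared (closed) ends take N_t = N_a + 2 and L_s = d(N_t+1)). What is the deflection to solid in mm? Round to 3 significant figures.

N_t = 13; L_s = 1.24·14 = 17.36 mm
δ_solid = L₀ − L_s = 25.5 − 17.36 = 8.14 mm

8.14 mm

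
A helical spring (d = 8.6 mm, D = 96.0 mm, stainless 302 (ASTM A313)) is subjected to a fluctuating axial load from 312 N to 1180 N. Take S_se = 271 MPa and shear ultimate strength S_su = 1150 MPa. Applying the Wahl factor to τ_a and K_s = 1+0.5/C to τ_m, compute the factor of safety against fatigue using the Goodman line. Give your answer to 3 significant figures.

C = D/d = 96.0/8.6 = 11.1628; K_W = (4C−1)/(4C−4)+0.615/C = 1.1289; K_s = 1+0.5/C = 1.0448
F_a = (F_max−F_min)/2 = 434 N; F_m = (F_max+F_min)/2 = 746 N
τ_a = K_W·8F_aD/(πd³) = 1.1289 × 166.8 = 188.3 MPa
τ_m = K_s·8F_mD/(πd³) = 1.0448 × 286.72 = 299.56 MPa
Goodman: 1/n_f = τ_a/S_se + τ_m/S_su = 188.3/271 + 299.56/1150 = 0.69485 + 0.26049 = 0.95533
n_f = 1/0.95533 = 1.047

1.05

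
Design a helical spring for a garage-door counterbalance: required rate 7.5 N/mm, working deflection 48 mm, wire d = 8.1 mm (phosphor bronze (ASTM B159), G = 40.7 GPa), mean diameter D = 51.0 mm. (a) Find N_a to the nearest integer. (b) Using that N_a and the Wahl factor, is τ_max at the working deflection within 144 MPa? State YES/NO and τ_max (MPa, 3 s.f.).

(a) 22 coils; (b) YES, τ_max = 109 MPa

N_a = Gd⁴/(8D³k) = (40.7×10³)(8.1⁴)/(8·51.0³·7.5) = 22.01 → N_a = 22
Actual rate k = Gd⁴/(8D³·22) = 7.5043 N/mm
Working load F = kδ = 7.5043·48 = 360.21 N
C = 51.0/8.1 = 6.2963; K_W = (4C−1)/(4C−4)+0.615/C = 1.2393
τ_max = K_W·8FD/(πd³) = 1.2393·88.025 = 109.09 MPa
τ_max ≤ 144 MPa → acceptable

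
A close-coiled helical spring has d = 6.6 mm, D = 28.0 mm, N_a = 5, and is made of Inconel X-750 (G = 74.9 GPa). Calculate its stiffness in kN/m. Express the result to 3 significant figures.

k = Gd⁴/(8D³N_a) = (74.9×10³ × 6.6⁴) / (8 × 28.0³ × 5)
  = 1.42121e+08 / 878080 = 161.85 N/mm

162 kN/m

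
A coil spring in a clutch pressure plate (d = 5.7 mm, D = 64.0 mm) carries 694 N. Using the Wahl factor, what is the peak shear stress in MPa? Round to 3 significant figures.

689 MPa

Spring index C = D/d = 64.0/5.7 = 11.2281
K_W = (4C−1)/(4C−4) + 0.615/C = 43.912/40.912 + 0.0548 = 1.1281
τ₀ = 8FD/(πd³) = 8·694·64.0/(π·5.7³) = 355328/581.8 = 610.74 MPa
τ_max = K·τ₀ = 1.1281 × 610.74 = 688.97 MPa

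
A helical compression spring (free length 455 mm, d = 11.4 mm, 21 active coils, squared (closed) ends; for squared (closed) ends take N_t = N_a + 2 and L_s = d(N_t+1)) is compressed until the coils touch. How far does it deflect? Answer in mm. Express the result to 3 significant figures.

N_t = 23; L_s = 11.4·24 = 273.6 mm
δ_solid = L₀ − L_s = 455 − 273.6 = 181.4 mm

181 mm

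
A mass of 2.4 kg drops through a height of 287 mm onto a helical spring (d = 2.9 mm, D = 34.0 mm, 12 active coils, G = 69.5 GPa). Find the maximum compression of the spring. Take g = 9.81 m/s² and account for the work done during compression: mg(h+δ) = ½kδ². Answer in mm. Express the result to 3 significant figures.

122 mm

k = Gd⁴/(8D³N_a) = (69.5×10³)(2.9⁴)/(8·34.0³·12) = 1.3028 N/mm
W = mg = 2.4 × 9.81 = 23.544 N
½kδ² − Wδ − Wh = 0 → δ = (W + √(W² + 2kWh))/k
δ = (23.544 + √(554.32 + 17606))/1.3028 = (23.544 + 134.76)/1.3028 = 121.51 mm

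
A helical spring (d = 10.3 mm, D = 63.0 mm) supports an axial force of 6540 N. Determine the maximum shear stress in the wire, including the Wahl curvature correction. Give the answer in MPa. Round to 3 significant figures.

Spring index C = D/d = 63.0/10.3 = 6.1165
K_W = (4C−1)/(4C−4) + 0.615/C = 23.466/20.466 + 0.1005 = 1.2471
τ₀ = 8FD/(πd³) = 8·6540·63.0/(π·10.3³) = 3.29616e+06/3432.9 = 960.17 MPa
τ_max = K·τ₀ = 1.2471 × 960.17 = 1197.5 MPa

1200 MPa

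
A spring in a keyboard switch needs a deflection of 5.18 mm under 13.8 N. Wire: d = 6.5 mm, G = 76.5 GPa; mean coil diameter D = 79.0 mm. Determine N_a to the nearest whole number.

Required rate k = F/δ = 13.8/5.18 = 2.6641 N/mm
N_a = Gd⁴/(8D³k) = (76.5×10³ × 6.5⁴)/(8 × 79.0³ × 2.6641)
    = 1.36557e+08 / 1.0508e+07 = 13 → 13 coils

13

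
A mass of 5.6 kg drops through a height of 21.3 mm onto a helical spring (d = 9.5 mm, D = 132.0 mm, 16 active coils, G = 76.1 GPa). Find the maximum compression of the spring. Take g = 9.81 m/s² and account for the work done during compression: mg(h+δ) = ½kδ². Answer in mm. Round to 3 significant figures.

k = Gd⁴/(8D³N_a) = (76.1×10³)(9.5⁴)/(8·132.0³·16) = 2.1055 N/mm
W = mg = 5.6 × 9.81 = 54.936 N
½kδ² − Wδ − Wh = 0 → δ = (W + √(W² + 2kWh))/k
δ = (54.936 + √(3018 + 4927.36))/2.1055 = (54.936 + 89.137)/2.1055 = 68.428 mm

68.4 mm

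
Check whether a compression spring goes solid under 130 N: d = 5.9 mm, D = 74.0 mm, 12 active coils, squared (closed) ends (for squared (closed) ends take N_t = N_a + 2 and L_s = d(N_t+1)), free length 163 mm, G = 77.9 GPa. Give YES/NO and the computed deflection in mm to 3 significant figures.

NO, δ = 53.6 mm

k = Gd⁴/(8D³N_a) = (77.9×10³)(5.9⁴)/(8·74.0³·12) = 2.4265 N/mm
N_t = 14; L_s = 5.9·15 = 88.5 mm; δ_solid = L₀ − L_s = 163 − 88.5 = 74.5 mm
δ = F/k = 130/2.4265 = 53.575 mm
δ < δ_solid → spring does not go solid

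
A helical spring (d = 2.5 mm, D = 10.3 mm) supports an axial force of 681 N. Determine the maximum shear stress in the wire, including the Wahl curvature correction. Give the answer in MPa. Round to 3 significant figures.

1590 MPa

Spring index C = D/d = 10.3/2.5 = 4.1200
K_W = (4C−1)/(4C−4) + 0.615/C = 15.480/12.480 + 0.1493 = 1.3897
τ₀ = 8FD/(πd³) = 8·681·10.3/(π·2.5³) = 56114.4/49.087 = 1143.2 MPa
τ_max = K·τ₀ = 1.3897 × 1143.2 = 1588.6 MPa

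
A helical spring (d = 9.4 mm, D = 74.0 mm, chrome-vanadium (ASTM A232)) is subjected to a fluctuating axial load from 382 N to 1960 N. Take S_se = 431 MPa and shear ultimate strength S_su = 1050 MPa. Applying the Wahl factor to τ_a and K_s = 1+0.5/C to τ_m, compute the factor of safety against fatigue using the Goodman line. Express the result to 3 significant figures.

C = D/d = 74.0/9.4 = 7.8723; K_W = (4C−1)/(4C−4)+0.615/C = 1.1873; K_s = 1+0.5/C = 1.0635
F_a = (F_max−F_min)/2 = 789 N; F_m = (F_max+F_min)/2 = 1171 N
τ_a = K_W·8F_aD/(πd³) = 1.1873 × 179.01 = 212.52 MPa
τ_m = K_s·8F_mD/(πd³) = 1.0635 × 265.67 = 282.55 MPa
Goodman: 1/n_f = τ_a/S_se + τ_m/S_su = 212.52/431 + 282.55/1050 = 0.49310 + 0.26909 = 0.76219
n_f = 1/0.76219 = 1.312

1.31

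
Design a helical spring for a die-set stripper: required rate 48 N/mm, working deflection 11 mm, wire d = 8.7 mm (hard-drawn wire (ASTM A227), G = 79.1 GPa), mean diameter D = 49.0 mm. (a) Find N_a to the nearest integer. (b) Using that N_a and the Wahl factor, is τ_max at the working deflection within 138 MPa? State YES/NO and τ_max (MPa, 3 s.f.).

(a) 10 coils; (b) YES, τ_max = 128 MPa

N_a = Gd⁴/(8D³k) = (79.1×10³)(8.7⁴)/(8·49.0³·48) = 10.03 → N_a = 10
Actual rate k = Gd⁴/(8D³·10) = 48.148 N/mm
Working load F = kδ = 48.148·11 = 529.62 N
C = 49.0/8.7 = 5.6322; K_W = (4C−1)/(4C−4)+0.615/C = 1.2711
τ_max = K_W·8FD/(πd³) = 1.2711·100.36 = 127.56 MPa
τ_max ≤ 138 MPa → acceptable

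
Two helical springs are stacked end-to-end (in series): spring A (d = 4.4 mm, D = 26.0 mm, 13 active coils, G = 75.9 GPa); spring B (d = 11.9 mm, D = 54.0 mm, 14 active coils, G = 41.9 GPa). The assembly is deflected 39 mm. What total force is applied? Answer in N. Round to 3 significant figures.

k_A = Gd⁴/(8D³N_a) = (75.9×10³)(4.4⁴)/(8·26.0³·13) = 15.563 N/mm
k_B = Gd⁴/(8D³N_a) = (41.9×10³)(11.9⁴)/(8·54.0³·14) = 47.643 N/mm
Series: 1/k_eq = 1/15.563 + 1/47.643 = 0.085243; k_eq = 11.731 N/mm
F = k_eq·δ = 11.731·39 = 457.51 N

458 N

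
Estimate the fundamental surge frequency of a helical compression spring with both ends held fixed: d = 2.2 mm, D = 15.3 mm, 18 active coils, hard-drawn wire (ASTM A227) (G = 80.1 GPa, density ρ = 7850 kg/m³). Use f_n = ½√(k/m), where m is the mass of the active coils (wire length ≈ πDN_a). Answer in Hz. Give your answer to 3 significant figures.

188 Hz

k = Gd⁴/(8D³N_a) = (80.1×10³)(2.2⁴)/(8·15.3³·18) = 3.6382 N/mm = 3638.2 N/m
Wire length L = πDN_a = π·15.3·18 = 865.19 mm
m = ρ·(πd²/4)·L = 7850 × 3.8013×10⁻⁶ m² × 0.86519 m = 0.025818 kg
f_n = ½√(k/m) = 0.5·√(3638.2/0.025818) = 0.5·√(1.4092e+05) = 187.7 Hz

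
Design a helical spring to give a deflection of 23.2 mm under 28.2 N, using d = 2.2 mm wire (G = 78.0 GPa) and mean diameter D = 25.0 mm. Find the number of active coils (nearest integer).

12

Required rate k = F/δ = 28.2/23.2 = 1.2155 N/mm
N_a = Gd⁴/(8D³k) = (78.0×10³ × 2.2⁴)/(8 × 25.0³ × 1.2155)
    = 1.8272e+06 / 151940 = 12.03 → 12 coils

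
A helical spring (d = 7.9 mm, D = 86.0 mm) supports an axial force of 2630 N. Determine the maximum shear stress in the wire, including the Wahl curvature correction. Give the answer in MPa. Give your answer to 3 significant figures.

Spring index C = D/d = 86.0/7.9 = 10.8861
K_W = (4C−1)/(4C−4) + 0.615/C = 42.544/39.544 + 0.0565 = 1.1324
τ₀ = 8FD/(πd³) = 8·2630·86.0/(π·7.9³) = 1.80944e+06/1548.9 = 1168.2 MPa
τ_max = K·τ₀ = 1.1324 × 1168.2 = 1322.8 MPa

1320 MPa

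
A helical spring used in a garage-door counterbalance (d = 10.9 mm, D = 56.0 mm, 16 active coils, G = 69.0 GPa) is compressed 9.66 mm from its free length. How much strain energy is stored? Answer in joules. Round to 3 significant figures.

2.02 J

k = Gd⁴/(8D³N_a) = (69.0×10³)(10.9⁴)/(8·56.0³·16) = 43.329 N/mm
U = ½kδ² = 0.5 × 43.329 × 9.66² = 2021.6 N·mm = 2.0216 J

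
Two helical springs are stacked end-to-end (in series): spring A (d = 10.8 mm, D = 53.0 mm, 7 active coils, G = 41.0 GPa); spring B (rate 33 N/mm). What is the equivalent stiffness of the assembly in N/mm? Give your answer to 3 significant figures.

22.1 N/mm

k_A = Gd⁴/(8D³N_a) = (41.0×10³)(10.8⁴)/(8·53.0³·7) = 66.906 N/mm
Series: 1/k_eq = 1/66.906 + 1/33 = 0.045249; k_eq = 22.1 N/mm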